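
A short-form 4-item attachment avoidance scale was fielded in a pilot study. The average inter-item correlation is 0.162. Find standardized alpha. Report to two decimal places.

Standardized α = k·r̄ / (1 + (k−1)·r̄) = 4 × 0.162 / (1 + 3 × 0.162)
  = 0.6480 / 1.4860 = 0.44

standardized alpha = 0.44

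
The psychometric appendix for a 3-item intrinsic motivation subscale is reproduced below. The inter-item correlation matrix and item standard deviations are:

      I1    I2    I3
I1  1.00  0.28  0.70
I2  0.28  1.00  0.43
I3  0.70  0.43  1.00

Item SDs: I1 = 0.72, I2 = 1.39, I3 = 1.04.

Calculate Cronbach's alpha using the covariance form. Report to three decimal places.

Σσ²ᵢ = 0.72² + 1.39² + 1.04² = 3.5321
Covariances σ_ij = r_ij · s_i · s_j:
  σ(I1,I2) = 0.28 × 0.72 × 1.39 = 0.2802
  σ(I1,I3) = 0.70 × 0.72 × 1.04 = 0.5242
  σ(I2,I3) = 0.43 × 1.39 × 1.04 = 0.6216
σ²_T = Σσ²ᵢ + 2·Σσ_ij = 3.5321 + 2 × 1.4260 = 6.3841
α = (3/2)·(1 − 3.5321/6.3841) = 0.670

α = 0.670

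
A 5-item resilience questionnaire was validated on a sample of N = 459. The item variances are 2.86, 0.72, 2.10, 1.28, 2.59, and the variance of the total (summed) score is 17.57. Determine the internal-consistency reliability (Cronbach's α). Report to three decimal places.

Σσ²ᵢ = 2.86 + 0.72 + 2.10 + 1.28 + 2.59 = 9.55
α = (k/(k−1))·(1 − Σσ²ᵢ/total variance) = (5/4)·(1 − 9.55/17.57) = 0.571

Cronbach's α = 0.571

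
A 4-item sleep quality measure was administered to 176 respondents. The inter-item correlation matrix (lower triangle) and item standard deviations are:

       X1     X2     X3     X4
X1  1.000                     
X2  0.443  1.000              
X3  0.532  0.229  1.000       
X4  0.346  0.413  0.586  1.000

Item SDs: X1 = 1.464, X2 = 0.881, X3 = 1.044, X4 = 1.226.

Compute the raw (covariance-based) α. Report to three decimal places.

α = 0.738

Σσ²ᵢ = 1.464² + 0.881² + 1.044² + 1.226² = 5.5125
Covariances σ_ij = r_ij · s_i · s_j:
  σ(X1,X2) = 0.443 × 1.464 × 0.881 = 0.5714
  σ(X1,X3) = 0.532 × 1.464 × 1.044 = 0.8131
  σ(X1,X4) = 0.346 × 1.464 × 1.226 = 0.6210
  σ(X2,X3) = 0.229 × 0.881 × 1.044 = 0.2106
  σ(X2,X4) = 0.413 × 0.881 × 1.226 = 0.4461
  σ(X3,X4) = 0.586 × 1.044 × 1.226 = 0.7500
σ²_T = Σσ²ᵢ + 2·Σσ_ij = 5.5125 + 2 × 3.4122 = 12.3369
α = (4/3)·(1 − 5.5125/12.3369) = 0.738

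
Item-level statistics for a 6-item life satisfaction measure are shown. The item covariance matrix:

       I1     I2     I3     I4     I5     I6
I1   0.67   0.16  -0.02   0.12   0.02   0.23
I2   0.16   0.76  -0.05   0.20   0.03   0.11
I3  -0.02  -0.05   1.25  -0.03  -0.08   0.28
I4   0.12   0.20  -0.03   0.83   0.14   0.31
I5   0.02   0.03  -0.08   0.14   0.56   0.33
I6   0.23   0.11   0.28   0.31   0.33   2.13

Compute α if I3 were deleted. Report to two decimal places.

α = 0.50

Remaining items: I1, I2, I4, I5, I6 (k = 5).
sum of item variances = 0.67 + 0.76 + 0.83 + 0.56 + 2.13 = 4.95
σ²_total = 4.95 + 2 × 1.65 = 8.25
α (item deleted) = (5/4)·(1 − 4.95/8.25) = 0.50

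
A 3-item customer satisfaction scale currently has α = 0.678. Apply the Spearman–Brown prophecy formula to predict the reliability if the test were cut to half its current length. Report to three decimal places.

Length factor m = 1/2
α' = m·α / (1 − (1−m)·α)
   = 1/2 × 0.678 / (1 − (1 − 1/2) × 0.678)
   = 0.3390 / 0.6610 = 0.513

predicted reliability = 0.513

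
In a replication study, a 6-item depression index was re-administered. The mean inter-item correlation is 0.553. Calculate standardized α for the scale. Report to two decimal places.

Standardized α = k·r̄ / (1 + (k−1)·r̄) = 6 × 0.553 / (1 + 5 × 0.553)
  = 3.3180 / 3.7650 = 0.88

standardized α = 0.88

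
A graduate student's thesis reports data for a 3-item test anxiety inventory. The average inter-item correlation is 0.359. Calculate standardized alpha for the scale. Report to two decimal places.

standardized alpha = 0.63

Standardized α = k·r̄ / (1 + (k−1)·r̄) = 3 × 0.359 / (1 + 2 × 0.359)
  = 1.0770 / 1.7180 = 0.63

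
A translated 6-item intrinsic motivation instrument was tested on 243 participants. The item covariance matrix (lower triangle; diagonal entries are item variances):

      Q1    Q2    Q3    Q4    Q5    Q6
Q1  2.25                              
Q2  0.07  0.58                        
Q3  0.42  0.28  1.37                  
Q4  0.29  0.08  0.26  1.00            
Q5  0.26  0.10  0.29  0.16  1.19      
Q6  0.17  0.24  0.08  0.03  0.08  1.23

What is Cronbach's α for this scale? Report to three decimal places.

Cronbach's α = 0.509

ΣVar(i) = 2.25 + 0.58 + 1.37 + 1.00 + 1.19 + 1.23 = 7.62
Sum of off-diagonal covariances = 2.81
Var(T) = 7.62 + 2 × 2.81 = 13.24
α = (k/(k−1))·(1 − ΣVar(i)/Var(T)) = (6/5)·(1 − 7.62/13.24) = 0.509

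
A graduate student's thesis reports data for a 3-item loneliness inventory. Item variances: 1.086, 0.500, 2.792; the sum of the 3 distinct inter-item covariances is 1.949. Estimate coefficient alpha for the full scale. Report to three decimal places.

ΣVar(i) = 1.086 + 0.500 + 2.792 = 4.378
Sum of distinct covariances = 1.949
total variance = ΣVar(i) + 2·Σcov = 4.378 + 2 × 1.949 = 8.276
α = (3/2)·(1 − 4.378/8.276) = 0.707

α = 0.707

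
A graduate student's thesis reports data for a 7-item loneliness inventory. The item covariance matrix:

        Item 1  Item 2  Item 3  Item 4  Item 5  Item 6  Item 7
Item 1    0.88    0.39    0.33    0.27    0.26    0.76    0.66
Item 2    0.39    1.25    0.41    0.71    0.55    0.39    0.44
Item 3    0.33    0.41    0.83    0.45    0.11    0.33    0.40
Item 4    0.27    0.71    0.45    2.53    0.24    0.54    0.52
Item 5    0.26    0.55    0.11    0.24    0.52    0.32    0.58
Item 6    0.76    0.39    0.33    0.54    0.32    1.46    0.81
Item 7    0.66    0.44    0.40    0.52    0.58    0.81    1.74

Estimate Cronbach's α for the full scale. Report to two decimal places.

sum of item variances = 0.88 + 1.25 + 0.83 + 2.53 + 0.52 + 1.46 + 1.74 = 9.21
Σ_{i<j} σ_ij = 9.47
total variance = 9.21 + 2 × 9.47 = 28.15
α = (k/(k−1))·(1 − sum of item variances/total variance) = (7/6)·(1 − 9.21/28.15) = 0.78

α = 0.78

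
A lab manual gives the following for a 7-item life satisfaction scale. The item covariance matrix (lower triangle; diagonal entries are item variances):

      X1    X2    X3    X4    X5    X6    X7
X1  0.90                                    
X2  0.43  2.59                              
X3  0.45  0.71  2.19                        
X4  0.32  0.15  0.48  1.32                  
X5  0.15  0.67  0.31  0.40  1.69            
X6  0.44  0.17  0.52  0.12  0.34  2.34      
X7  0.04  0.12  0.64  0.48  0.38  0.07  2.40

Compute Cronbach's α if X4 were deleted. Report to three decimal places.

Cronbach's α = 0.568

Remaining items: X1, X2, X3, X5, X6, X7 (k = 6).
Σσ²ᵢ = 0.90 + 2.59 + 2.19 + 1.69 + 2.34 + 2.40 = 12.11
σ²_T = 12.11 + 2 × 5.44 = 22.99
α (item deleted) = (6/5)·(1 − 12.11/22.99) = 0.568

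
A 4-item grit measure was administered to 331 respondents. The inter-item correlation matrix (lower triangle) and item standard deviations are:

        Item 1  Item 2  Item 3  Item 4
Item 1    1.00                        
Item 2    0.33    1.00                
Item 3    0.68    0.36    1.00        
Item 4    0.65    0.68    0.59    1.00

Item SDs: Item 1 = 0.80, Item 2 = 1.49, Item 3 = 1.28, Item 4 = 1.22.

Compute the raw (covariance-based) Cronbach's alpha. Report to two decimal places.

Σσ²ᵢ = 0.80² + 1.49² + 1.28² + 1.22² = 5.9869
Covariances σ_ij = r_ij · s_i · s_j:
  σ(Item 1,Item 2) = 0.33 × 0.80 × 1.49 = 0.3934
  σ(Item 1,Item 3) = 0.68 × 0.80 × 1.28 = 0.6963
  σ(Item 1,Item 4) = 0.65 × 0.80 × 1.22 = 0.6344
  σ(Item 2,Item 3) = 0.36 × 1.49 × 1.28 = 0.6866
  σ(Item 2,Item 4) = 0.68 × 1.49 × 1.22 = 1.2361
  σ(Item 3,Item 4) = 0.59 × 1.28 × 1.22 = 0.9213
σ²_T = Σσ²ᵢ + 2·Σσ_ij = 5.9869 + 2 × 4.5681 = 15.1231
α = (4/3)·(1 − 5.9869/15.1231) = 0.81

Cronbach's alpha = 0.81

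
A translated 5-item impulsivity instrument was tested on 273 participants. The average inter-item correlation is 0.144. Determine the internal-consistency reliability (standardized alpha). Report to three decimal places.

standardized alpha = 0.457

Standardized α = k·r̄ / (1 + (k−1)·r̄) = 5 × 0.144 / (1 + 4 × 0.144)
  = 0.7200 / 1.5760 = 0.457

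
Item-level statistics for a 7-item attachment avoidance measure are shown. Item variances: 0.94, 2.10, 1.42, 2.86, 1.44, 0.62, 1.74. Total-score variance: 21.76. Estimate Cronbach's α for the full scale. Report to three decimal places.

ΣVar(i) = 0.94 + 2.10 + 1.42 + 2.86 + 1.44 + 0.62 + 1.74 = 11.12
α = (k/(k−1))·(1 − ΣVar(i)/σ²_T) = (7/6)·(1 − 11.12/21.76) = 0.570

α = 0.570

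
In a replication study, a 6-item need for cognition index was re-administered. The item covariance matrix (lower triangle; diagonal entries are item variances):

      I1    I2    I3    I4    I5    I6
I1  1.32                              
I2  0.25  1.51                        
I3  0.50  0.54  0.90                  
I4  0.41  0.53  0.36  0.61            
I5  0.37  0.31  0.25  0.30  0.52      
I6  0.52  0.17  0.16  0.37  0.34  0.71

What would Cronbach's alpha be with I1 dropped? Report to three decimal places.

Remaining items: I2, I3, I4, I5, I6 (k = 5).
Σσᵢ² = 1.51 + 0.90 + 0.61 + 0.52 + 0.71 = 4.25
Var(T) = 4.25 + 2 × 3.33 = 10.91
α (item deleted) = (5/4)·(1 − 4.25/10.91) = 0.763

α = 0.763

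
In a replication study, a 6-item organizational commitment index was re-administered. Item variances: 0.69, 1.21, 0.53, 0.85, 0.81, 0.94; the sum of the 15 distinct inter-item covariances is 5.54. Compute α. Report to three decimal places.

α = 0.825

Σσᵢ² = 0.69 + 1.21 + 0.53 + 0.85 + 0.81 + 0.94 = 5.03
Sum of distinct covariances = 5.54
σ²_T = Σσᵢ² + 2·Σcov = 5.03 + 2 × 5.54 = 16.11
α = (6/5)·(1 − 5.03/16.11) = 0.825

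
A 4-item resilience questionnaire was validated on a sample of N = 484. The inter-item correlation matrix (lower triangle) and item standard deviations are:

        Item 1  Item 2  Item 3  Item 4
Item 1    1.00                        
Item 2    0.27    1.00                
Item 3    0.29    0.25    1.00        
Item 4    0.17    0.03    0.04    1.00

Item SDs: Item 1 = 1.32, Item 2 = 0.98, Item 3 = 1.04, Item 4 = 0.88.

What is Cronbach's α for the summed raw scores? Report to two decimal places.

Σσ²ᵢ = 1.32² + 0.98² + 1.04² + 0.88² = 4.5588
Covariances σ_ij = r_ij · s_i · s_j:
  σ(Item 1,Item 2) = 0.27 × 1.32 × 0.98 = 0.3493
  σ(Item 1,Item 3) = 0.29 × 1.32 × 1.04 = 0.3981
  σ(Item 1,Item 4) = 0.17 × 1.32 × 0.88 = 0.1975
  σ(Item 2,Item 3) = 0.25 × 0.98 × 1.04 = 0.2548
  σ(Item 2,Item 4) = 0.03 × 0.98 × 0.88 = 0.0259
  σ(Item 3,Item 4) = 0.04 × 1.04 × 0.88 = 0.0366
σ²_T = Σσ²ᵢ + 2·Σσ_ij = 4.5588 + 2 × 1.2622 = 7.0832
α = (4/3)·(1 − 4.5588/7.0832) = 0.48

α = 0.48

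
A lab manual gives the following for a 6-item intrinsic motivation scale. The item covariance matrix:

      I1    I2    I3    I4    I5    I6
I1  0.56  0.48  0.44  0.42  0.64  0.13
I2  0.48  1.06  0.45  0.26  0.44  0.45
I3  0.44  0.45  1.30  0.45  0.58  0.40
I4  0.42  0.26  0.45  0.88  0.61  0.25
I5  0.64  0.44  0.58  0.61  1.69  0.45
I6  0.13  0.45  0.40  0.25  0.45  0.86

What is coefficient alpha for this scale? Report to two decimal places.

sum of item variances = 0.56 + 1.06 + 1.30 + 0.88 + 1.69 + 0.86 = 6.35
Sum of the distinct covariances = 6.45
σ²_T = 6.35 + 2 × 6.45 = 19.25
α = (k/(k−1))·(1 − sum of item variances/σ²_T) = (6/5)·(1 − 6.35/19.25) = 0.80

α = 0.80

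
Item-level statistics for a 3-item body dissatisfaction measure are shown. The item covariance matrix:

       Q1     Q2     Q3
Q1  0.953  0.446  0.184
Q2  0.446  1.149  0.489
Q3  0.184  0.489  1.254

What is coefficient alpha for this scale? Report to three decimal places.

sum of item variances = 0.953 + 1.149 + 1.254 = 3.356
Sum of the distinct covariances = 1.119
Var(T) = 3.356 + 2 × 1.119 = 5.594
α = (k/(k−1))·(1 − sum of item variances/Var(T)) = (3/2)·(1 − 3.356/5.594) = 0.600

coefficient alpha = 0.600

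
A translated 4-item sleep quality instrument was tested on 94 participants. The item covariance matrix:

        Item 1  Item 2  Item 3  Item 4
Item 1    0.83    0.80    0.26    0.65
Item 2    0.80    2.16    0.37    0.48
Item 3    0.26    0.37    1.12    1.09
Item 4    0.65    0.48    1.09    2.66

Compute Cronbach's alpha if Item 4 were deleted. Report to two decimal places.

Cronbach's alpha = 0.62

Remaining items: Item 1, Item 2, Item 3 (k = 3).
Σσ²ᵢ = 0.83 + 2.16 + 1.12 = 4.11
σ²_T = 4.11 + 2 × 1.43 = 6.97
α (item deleted) = (3/2)·(1 − 4.11/6.97) = 0.62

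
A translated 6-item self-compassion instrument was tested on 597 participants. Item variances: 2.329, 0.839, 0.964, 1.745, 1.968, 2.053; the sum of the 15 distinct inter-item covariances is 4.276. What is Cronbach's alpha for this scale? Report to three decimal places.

Cronbach's alpha = 0.556

sum of item variances = 2.329 + 0.839 + 0.964 + 1.745 + 1.968 + 2.053 = 9.898
Sum of distinct covariances = 4.276
Var(T) = sum of item variances + 2·Σcov = 9.898 + 2 × 4.276 = 18.450
α = (6/5)·(1 − 9.898/18.450) = 0.556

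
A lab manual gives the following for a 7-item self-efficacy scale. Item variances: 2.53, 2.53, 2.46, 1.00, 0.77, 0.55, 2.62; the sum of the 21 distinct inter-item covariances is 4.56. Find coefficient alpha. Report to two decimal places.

sum of item variances = 2.53 + 2.53 + 2.46 + 1.00 + 0.77 + 0.55 + 2.62 = 12.46
Sum of distinct covariances = 4.56
σ²_total = sum of item variances + 2·Σcov = 12.46 + 2 × 4.56 = 21.58
α = (7/6)·(1 − 12.46/21.58) = 0.49

α = 0.49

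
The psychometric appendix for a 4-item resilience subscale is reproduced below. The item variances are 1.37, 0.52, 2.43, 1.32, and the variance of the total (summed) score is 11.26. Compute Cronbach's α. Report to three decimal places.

ΣVar(i) = 1.37 + 0.52 + 2.43 + 1.32 = 5.64
α = (k/(k−1))·(1 − ΣVar(i)/σ²_total) = (4/3)·(1 − 5.64/11.26) = 0.665

α = 0.665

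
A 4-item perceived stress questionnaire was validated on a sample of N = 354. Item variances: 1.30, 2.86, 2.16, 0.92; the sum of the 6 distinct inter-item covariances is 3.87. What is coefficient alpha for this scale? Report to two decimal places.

Σσᵢ² = 1.30 + 2.86 + 2.16 + 0.92 = 7.24
Sum of distinct covariances = 3.87
σ²_total = Σσᵢ² + 2·Σcov = 7.24 + 2 × 3.87 = 14.98
α = (4/3)·(1 − 7.24/14.98) = 0.69

coefficient alpha = 0.69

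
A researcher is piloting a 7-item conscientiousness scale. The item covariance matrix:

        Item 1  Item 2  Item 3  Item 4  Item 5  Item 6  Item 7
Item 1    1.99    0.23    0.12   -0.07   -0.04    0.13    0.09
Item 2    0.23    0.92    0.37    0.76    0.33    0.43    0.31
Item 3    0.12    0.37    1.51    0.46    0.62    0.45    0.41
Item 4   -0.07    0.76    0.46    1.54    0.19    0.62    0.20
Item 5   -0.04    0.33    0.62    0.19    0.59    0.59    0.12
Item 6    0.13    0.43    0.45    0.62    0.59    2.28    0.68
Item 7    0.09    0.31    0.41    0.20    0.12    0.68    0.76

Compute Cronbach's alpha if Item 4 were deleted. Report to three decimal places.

Remaining items: Item 1, Item 2, Item 3, Item 5, Item 6, Item 7 (k = 6).
Σσ²ᵢ = 1.99 + 0.92 + 1.51 + 0.59 + 2.28 + 0.76 = 8.05
total variance = 8.05 + 2 × 4.84 = 17.73
α (item deleted) = (6/5)·(1 − 8.05/17.73) = 0.655

α = 0.655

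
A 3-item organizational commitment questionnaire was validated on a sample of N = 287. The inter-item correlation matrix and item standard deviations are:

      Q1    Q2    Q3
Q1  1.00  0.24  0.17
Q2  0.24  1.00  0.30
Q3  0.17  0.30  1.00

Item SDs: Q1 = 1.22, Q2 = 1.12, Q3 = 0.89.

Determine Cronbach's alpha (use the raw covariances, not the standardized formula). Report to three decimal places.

Σσ²ᵢ = 1.22² + 1.12² + 0.89² = 3.5349
Covariances σ_ij = r_ij · s_i · s_j:
  σ(Q1,Q2) = 0.24 × 1.22 × 1.12 = 0.3279
  σ(Q1,Q3) = 0.17 × 1.22 × 0.89 = 0.1846
  σ(Q2,Q3) = 0.30 × 1.12 × 0.89 = 0.2990
σ²_T = Σσ²ᵢ + 2·Σσ_ij = 3.5349 + 2 × 0.8115 = 5.1579
α = (3/2)·(1 − 3.5349/5.1579) = 0.472

α = 0.472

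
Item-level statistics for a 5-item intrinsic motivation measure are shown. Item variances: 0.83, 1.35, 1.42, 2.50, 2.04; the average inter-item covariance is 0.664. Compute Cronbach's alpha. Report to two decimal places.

Cronbach's alpha = 0.77

sum of item variances = 0.83 + 1.35 + 1.42 + 2.50 + 2.04 = 8.14
Sum of the 10 distinct covariances = 10 × 0.664 = 6.640
σ²_total = sum of item variances + 2·Σcov = 8.14 + 2 × 6.640 = 21.420
α = (5/4)·(1 − 8.14/21.420) = 0.77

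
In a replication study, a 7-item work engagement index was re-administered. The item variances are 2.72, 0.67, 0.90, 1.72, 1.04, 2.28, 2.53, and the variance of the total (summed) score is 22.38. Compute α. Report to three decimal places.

α = 0.548

Σσ²ᵢ = 2.72 + 0.67 + 0.90 + 1.72 + 1.04 + 2.28 + 2.53 = 11.86
α = (k/(k−1))·(1 − Σσ²ᵢ/σ²_total) = (7/6)·(1 − 11.86/22.38) = 0.548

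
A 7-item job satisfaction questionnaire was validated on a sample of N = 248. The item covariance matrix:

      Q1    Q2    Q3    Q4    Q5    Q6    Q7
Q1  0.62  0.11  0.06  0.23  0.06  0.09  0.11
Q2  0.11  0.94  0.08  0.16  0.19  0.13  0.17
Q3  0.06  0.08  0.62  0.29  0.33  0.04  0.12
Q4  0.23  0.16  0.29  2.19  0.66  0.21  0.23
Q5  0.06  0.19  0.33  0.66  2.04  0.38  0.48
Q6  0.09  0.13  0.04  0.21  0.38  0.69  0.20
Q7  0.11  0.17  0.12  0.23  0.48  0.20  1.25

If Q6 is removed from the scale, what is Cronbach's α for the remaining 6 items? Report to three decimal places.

Remaining items: Q1, Q2, Q3, Q4, Q5, Q7 (k = 6).
ΣVar(i) = 0.62 + 0.94 + 0.62 + 2.19 + 2.04 + 1.25 = 7.66
total variance = 7.66 + 2 × 3.28 = 14.22
α (item deleted) = (6/5)·(1 − 7.66/14.22) = 0.554

Cronbach's α = 0.554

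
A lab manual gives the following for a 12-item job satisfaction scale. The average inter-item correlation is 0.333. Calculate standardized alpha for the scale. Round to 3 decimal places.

standardized alpha = 0.857

Standardized α = k·r̄ / (1 + (k−1)·r̄) = 12 × 0.333 / (1 + 11 × 0.333)
  = 3.9960 / 4.6630 = 0.857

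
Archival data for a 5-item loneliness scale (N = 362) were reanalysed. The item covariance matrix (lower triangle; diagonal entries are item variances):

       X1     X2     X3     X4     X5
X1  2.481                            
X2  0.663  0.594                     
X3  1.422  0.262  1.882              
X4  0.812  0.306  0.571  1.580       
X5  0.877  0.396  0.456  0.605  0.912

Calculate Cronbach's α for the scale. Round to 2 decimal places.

Σσᵢ² = 2.481 + 0.594 + 1.882 + 1.580 + 0.912 = 7.449
Σ_{i<j} σ_ij = 6.370
total variance = 7.449 + 2 × 6.370 = 20.189
α = (k/(k−1))·(1 − Σσᵢ²/total variance) = (5/4)·(1 − 7.449/20.189) = 0.79

Cronbach's α = 0.79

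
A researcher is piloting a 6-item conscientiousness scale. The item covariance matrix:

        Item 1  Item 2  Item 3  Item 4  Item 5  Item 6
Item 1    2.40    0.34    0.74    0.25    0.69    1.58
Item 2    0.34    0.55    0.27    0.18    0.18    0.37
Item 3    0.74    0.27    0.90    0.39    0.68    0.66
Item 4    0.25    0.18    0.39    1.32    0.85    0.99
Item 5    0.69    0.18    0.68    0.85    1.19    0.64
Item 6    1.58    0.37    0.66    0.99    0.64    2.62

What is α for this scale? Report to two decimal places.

α = 0.79

Σσ²ᵢ = 2.40 + 0.55 + 0.90 + 1.32 + 1.19 + 2.62 = 8.98
Σ_{i<j} σ_ij = 8.81
σ²_total = 8.98 + 2 × 8.81 = 26.60
α = (k/(k−1))·(1 − Σσ²ᵢ/σ²_total) = (6/5)·(1 − 8.98/26.60) = 0.79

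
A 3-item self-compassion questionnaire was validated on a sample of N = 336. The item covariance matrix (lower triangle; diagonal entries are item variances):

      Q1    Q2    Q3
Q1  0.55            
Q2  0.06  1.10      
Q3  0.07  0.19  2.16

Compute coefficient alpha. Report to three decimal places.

α = 0.216

sum of item variances = 0.55 + 1.10 + 2.16 = 3.81
Σ_{i<j} σ_ij = 0.32
Var(T) = 3.81 + 2 × 0.32 = 4.45
α = (k/(k−1))·(1 − sum of item variances/Var(T)) = (3/2)·(1 − 3.81/4.45) = 0.216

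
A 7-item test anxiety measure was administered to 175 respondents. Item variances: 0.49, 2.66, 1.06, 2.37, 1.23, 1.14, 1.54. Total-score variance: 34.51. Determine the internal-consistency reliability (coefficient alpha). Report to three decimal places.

Σσᵢ² = 0.49 + 2.66 + 1.06 + 2.37 + 1.23 + 1.14 + 1.54 = 10.49
α = (k/(k−1))·(1 − Σσᵢ²/Var(T)) = (7/6)·(1 − 10.49/34.51) = 0.812

coefficient alpha = 0.812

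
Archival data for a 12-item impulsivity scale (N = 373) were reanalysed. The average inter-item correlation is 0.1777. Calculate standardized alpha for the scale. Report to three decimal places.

α = 0.722

Standardized α = k·r̄ / (1 + (k−1)·r̄) = 12 × 0.1777 / (1 + 11 × 0.1777)
  = 2.1324 / 2.9547 = 0.722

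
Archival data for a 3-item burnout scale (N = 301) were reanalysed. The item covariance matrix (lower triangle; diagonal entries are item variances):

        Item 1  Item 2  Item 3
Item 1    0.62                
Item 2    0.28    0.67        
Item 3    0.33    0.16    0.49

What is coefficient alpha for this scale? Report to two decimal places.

Σσᵢ² = 0.62 + 0.67 + 0.49 = 1.78
Sum of the distinct covariances = 0.77
σ²_T = 1.78 + 2 × 0.77 = 3.32
α = (k/(k−1))·(1 − Σσᵢ²/σ²_T) = (3/2)·(1 − 1.78/3.32) = 0.70

α = 0.70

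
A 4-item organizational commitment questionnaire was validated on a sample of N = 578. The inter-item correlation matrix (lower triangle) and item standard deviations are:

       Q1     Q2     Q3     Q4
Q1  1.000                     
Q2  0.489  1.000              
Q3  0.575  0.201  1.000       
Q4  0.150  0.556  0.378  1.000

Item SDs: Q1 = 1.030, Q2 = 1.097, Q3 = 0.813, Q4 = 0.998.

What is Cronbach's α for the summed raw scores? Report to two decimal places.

α = 0.72

Σσ²ᵢ = 1.030² + 1.097² + 0.813² + 0.998² = 3.9213
Covariances σ_ij = r_ij · s_i · s_j:
  σ(Q1,Q2) = 0.489 × 1.030 × 1.097 = 0.5525
  σ(Q1,Q3) = 0.575 × 1.030 × 0.813 = 0.4815
  σ(Q1,Q4) = 0.150 × 1.030 × 0.998 = 0.1542
  σ(Q2,Q3) = 0.201 × 1.097 × 0.813 = 0.1793
  σ(Q2,Q4) = 0.556 × 1.097 × 0.998 = 0.6087
  σ(Q3,Q4) = 0.378 × 0.813 × 0.998 = 0.3067
σ²_T = Σσ²ᵢ + 2·Σσ_ij = 3.9213 + 2 × 2.2829 = 8.4871
α = (4/3)·(1 − 3.9213/8.4871) = 0.72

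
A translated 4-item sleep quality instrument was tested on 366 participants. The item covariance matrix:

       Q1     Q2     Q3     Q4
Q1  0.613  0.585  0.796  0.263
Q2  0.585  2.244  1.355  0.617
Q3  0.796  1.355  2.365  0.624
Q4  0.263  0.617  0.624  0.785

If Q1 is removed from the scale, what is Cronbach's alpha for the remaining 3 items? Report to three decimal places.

Cronbach's alpha = 0.736

Remaining items: Q2, Q3, Q4 (k = 3).
Σσ²ᵢ = 2.244 + 2.365 + 0.785 = 5.394
total variance = 5.394 + 2 × 2.596 = 10.586
α (item deleted) = (3/2)·(1 − 5.394/10.586) = 0.736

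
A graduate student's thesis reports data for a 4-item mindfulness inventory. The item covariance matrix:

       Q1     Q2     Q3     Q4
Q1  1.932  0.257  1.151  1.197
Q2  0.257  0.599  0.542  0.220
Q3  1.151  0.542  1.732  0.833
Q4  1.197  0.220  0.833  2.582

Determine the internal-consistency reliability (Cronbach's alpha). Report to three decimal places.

Σσ²ᵢ = 1.932 + 0.599 + 1.732 + 2.582 = 6.845
Sum of off-diagonal covariances = 4.200
σ²_T = 6.845 + 2 × 4.200 = 15.245
α = (k/(k−1))·(1 − Σσ²ᵢ/σ²_T) = (4/3)·(1 − 6.845/15.245) = 0.735

α = 0.735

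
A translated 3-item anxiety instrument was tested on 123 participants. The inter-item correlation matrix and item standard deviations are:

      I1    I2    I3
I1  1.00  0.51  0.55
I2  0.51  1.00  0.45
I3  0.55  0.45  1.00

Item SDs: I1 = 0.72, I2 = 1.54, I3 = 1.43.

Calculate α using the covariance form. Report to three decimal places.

Σσ²ᵢ = 0.72² + 1.54² + 1.43² = 4.9349
Covariances σ_ij = r_ij · s_i · s_j:
  σ(I1,I2) = 0.51 × 0.72 × 1.54 = 0.5655
  σ(I1,I3) = 0.55 × 0.72 × 1.43 = 0.5663
  σ(I2,I3) = 0.45 × 1.54 × 1.43 = 0.9910
σ²_T = Σσ²ᵢ + 2·Σσ_ij = 4.9349 + 2 × 2.1228 = 9.1805
α = (3/2)·(1 − 4.9349/9.1805) = 0.694

α = 0.694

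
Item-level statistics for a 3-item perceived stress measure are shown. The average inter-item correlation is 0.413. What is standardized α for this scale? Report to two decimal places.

Standardized α = k·r̄ / (1 + (k−1)·r̄) = 3 × 0.413 / (1 + 2 × 0.413)
  = 1.2390 / 1.8260 = 0.68

standardized α = 0.68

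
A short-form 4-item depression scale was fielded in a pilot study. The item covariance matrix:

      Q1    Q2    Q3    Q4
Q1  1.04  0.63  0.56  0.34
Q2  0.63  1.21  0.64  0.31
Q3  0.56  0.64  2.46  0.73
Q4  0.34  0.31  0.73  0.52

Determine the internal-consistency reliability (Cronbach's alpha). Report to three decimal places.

Σσᵢ² = 1.04 + 1.21 + 2.46 + 0.52 = 5.23
Sum of the distinct covariances = 3.21
Var(T) = 5.23 + 2 × 3.21 = 11.65
α = (k/(k−1))·(1 − Σσᵢ²/Var(T)) = (4/3)·(1 − 5.23/11.65) = 0.735

Cronbach's alpha = 0.735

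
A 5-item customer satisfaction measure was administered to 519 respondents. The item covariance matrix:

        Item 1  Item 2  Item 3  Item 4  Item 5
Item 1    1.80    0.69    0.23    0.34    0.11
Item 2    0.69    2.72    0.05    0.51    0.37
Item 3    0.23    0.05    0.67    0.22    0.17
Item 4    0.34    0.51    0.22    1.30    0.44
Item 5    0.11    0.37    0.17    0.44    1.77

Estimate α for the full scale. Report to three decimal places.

sum of item variances = 1.80 + 2.72 + 0.67 + 1.30 + 1.77 = 8.26
Sum of off-diagonal covariances = 3.13
σ²_total = 8.26 + 2 × 3.13 = 14.52
α = (k/(k−1))·(1 − sum of item variances/σ²_total) = (5/4)·(1 − 8.26/14.52) = 0.539

α = 0.539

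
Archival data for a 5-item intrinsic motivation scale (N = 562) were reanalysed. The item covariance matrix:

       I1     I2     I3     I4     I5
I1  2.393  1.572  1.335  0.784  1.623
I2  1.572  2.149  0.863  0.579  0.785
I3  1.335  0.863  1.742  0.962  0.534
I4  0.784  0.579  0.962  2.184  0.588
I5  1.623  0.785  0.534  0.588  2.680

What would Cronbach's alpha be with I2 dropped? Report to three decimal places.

α = 0.752

Remaining items: I1, I3, I4, I5 (k = 4).
sum of item variances = 2.393 + 1.742 + 2.184 + 2.680 = 8.999
σ²_total = 8.999 + 2 × 5.826 = 20.651
α (item deleted) = (4/3)·(1 − 8.999/20.651) = 0.752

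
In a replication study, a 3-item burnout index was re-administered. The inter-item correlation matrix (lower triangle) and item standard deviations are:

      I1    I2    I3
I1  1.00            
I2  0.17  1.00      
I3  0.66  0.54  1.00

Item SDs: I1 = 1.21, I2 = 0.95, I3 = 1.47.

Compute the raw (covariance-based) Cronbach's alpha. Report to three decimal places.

α = 0.726

Σσ²ᵢ = 1.21² + 0.95² + 1.47² = 4.5275
Covariances σ_ij = r_ij · s_i · s_j:
  σ(I1,I2) = 0.17 × 1.21 × 0.95 = 0.1954
  σ(I1,I3) = 0.66 × 1.21 × 1.47 = 1.1739
  σ(I2,I3) = 0.54 × 0.95 × 1.47 = 0.7541
σ²_T = Σσ²ᵢ + 2·Σσ_ij = 4.5275 + 2 × 2.1234 = 8.7743
α = (3/2)·(1 − 4.5275/8.7743) = 0.726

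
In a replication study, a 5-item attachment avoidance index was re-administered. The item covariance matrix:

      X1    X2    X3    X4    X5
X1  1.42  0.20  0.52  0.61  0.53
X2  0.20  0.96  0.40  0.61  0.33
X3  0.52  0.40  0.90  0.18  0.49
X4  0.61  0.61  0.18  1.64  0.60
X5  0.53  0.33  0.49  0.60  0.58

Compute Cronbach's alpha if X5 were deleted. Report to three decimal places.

α = 0.675

Remaining items: X1, X2, X3, X4 (k = 4).
Σσᵢ² = 1.42 + 0.96 + 0.90 + 1.64 = 4.92
total variance = 4.92 + 2 × 2.52 = 9.96
α (item deleted) = (4/3)·(1 − 4.92/9.96) = 0.675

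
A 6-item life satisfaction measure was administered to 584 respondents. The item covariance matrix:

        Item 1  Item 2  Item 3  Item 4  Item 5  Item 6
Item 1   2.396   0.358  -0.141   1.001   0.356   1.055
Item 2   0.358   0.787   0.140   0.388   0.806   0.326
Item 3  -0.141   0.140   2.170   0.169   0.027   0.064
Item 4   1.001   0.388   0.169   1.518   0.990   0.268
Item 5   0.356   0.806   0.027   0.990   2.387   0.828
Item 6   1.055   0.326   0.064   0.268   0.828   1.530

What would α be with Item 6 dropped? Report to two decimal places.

Remaining items: Item 1, Item 2, Item 3, Item 4, Item 5 (k = 5).
Σσᵢ² = 2.396 + 0.787 + 2.170 + 1.518 + 2.387 = 9.258
Var(T) = 9.258 + 2 × 4.094 = 17.446
α (item deleted) = (5/4)·(1 − 9.258/17.446) = 0.59

α = 0.59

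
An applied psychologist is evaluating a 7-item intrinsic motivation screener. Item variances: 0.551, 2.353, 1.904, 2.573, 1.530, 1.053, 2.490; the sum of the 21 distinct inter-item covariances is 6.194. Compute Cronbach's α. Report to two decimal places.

Σσ²ᵢ = 0.551 + 2.353 + 1.904 + 2.573 + 1.530 + 1.053 + 2.490 = 12.454
Sum of distinct covariances = 6.194
σ²_T = Σσ²ᵢ + 2·Σcov = 12.454 + 2 × 6.194 = 24.842
α = (7/6)·(1 − 12.454/24.842) = 0.58

α = 0.58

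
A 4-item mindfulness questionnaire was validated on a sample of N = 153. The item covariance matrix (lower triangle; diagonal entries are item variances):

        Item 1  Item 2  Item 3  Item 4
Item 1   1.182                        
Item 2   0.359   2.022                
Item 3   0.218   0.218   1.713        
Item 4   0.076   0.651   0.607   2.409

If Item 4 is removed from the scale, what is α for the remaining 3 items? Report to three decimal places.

Remaining items: Item 1, Item 2, Item 3 (k = 3).
ΣVar(i) = 1.182 + 2.022 + 1.713 = 4.917
total variance = 4.917 + 2 × 0.795 = 6.507
α (item deleted) = (3/2)·(1 − 4.917/6.507) = 0.367

α = 0.367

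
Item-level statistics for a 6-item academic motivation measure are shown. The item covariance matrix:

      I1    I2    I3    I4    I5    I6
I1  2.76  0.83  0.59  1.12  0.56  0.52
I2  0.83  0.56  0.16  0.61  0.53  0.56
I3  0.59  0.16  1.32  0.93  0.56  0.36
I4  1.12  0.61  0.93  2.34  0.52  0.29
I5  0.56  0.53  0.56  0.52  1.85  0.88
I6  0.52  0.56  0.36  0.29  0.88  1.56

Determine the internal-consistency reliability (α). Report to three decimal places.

α = 0.761

ΣVar(i) = 2.76 + 0.56 + 1.32 + 2.34 + 1.85 + 1.56 = 10.39
Sum of the distinct covariances = 9.02
σ²_T = 10.39 + 2 × 9.02 = 28.43
α = (k/(k−1))·(1 − ΣVar(i)/σ²_T) = (6/5)·(1 − 10.39/28.43) = 0.761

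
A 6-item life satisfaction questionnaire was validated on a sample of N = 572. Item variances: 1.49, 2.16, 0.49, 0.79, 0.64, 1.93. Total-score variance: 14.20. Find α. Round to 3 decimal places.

Σσᵢ² = 1.49 + 2.16 + 0.49 + 0.79 + 0.64 + 1.93 = 7.50
α = (k/(k−1))·(1 − Σσᵢ²/σ²_T) = (6/5)·(1 − 7.50/14.20) = 0.566

α = 0.566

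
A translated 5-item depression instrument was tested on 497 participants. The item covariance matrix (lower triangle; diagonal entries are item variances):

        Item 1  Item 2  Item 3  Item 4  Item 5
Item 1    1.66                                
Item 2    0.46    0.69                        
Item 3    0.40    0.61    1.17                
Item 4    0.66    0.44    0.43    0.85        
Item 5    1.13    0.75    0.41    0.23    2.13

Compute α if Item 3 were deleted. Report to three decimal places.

Remaining items: Item 1, Item 2, Item 4, Item 5 (k = 4).
ΣVar(i) = 1.66 + 0.69 + 0.85 + 2.13 = 5.33
σ²_T = 5.33 + 2 × 3.67 = 12.67
α (item deleted) = (4/3)·(1 − 5.33/12.67) = 0.772

α = 0.772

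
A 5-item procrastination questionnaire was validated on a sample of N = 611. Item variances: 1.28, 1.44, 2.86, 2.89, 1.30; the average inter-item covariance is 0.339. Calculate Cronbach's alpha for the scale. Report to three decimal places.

Σσᵢ² = 1.28 + 1.44 + 2.86 + 2.89 + 1.30 = 9.77
Sum of the 10 distinct covariances = 10 × 0.339 = 3.390
σ²_total = Σσᵢ² + 2·Σcov = 9.77 + 2 × 3.390 = 16.550
α = (5/4)·(1 − 9.77/16.550) = 0.512

Cronbach's alpha = 0.512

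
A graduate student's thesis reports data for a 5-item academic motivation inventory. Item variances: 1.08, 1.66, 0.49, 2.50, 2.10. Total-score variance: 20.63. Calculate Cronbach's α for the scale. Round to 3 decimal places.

Cronbach's α = 0.776

sum of item variances = 1.08 + 1.66 + 0.49 + 2.50 + 2.10 = 7.83
α = (k/(k−1))·(1 − sum of item variances/σ²_total) = (5/4)·(1 − 7.83/20.63) = 0.776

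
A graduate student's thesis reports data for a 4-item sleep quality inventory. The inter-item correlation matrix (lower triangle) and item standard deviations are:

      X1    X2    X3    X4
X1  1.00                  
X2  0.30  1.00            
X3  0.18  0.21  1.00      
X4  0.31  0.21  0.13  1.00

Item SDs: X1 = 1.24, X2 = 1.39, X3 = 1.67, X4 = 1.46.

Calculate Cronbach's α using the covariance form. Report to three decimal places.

Σσ²ᵢ = 1.24² + 1.39² + 1.67² + 1.46² = 8.3902
Covariances σ_ij = r_ij · s_i · s_j:
  σ(X1,X2) = 0.30 × 1.24 × 1.39 = 0.5171
  σ(X1,X3) = 0.18 × 1.24 × 1.67 = 0.3727
  σ(X1,X4) = 0.31 × 1.24 × 1.46 = 0.5612
  σ(X2,X3) = 0.21 × 1.39 × 1.67 = 0.4875
  σ(X2,X4) = 0.21 × 1.39 × 1.46 = 0.4262
  σ(X3,X4) = 0.13 × 1.67 × 1.46 = 0.3170
σ²_T = Σσ²ᵢ + 2·Σσ_ij = 8.3902 + 2 × 2.6817 = 13.7536
α = (4/3)·(1 − 8.3902/13.7536) = 0.520

Cronbach's α = 0.520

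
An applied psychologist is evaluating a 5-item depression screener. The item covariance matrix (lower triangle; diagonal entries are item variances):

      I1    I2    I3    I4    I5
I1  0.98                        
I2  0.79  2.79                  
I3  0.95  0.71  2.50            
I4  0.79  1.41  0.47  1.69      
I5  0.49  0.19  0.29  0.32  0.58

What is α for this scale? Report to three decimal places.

sum of item variances = 0.98 + 2.79 + 2.50 + 1.69 + 0.58 = 8.54
Sum of the distinct covariances = 6.41
σ²_T = 8.54 + 2 × 6.41 = 21.36
α = (k/(k−1))·(1 − sum of item variances/σ²_T) = (5/4)·(1 − 8.54/21.36) = 0.750

α = 0.750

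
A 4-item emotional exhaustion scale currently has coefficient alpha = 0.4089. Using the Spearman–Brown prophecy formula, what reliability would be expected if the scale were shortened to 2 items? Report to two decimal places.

Length factor m = 2/4 = 0.5000
α' = m·α / (1 − (1−m)·α)
   = 2/4 × 0.4089 / (1 − (1 − 2/4) × 0.4089)
   = 0.2044 / 0.7955 = 0.26

predicted reliability = 0.26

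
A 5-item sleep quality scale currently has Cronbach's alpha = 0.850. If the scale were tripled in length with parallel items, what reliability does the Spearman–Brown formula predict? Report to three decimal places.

predicted reliability = 0.944

Length factor m = 3
α' = m·α / (1 + (m−1)·α)
   = 3 × 0.850 / (1 + (3 − 1) × 0.850)
   = 2.5500 / 2.7000 = 0.944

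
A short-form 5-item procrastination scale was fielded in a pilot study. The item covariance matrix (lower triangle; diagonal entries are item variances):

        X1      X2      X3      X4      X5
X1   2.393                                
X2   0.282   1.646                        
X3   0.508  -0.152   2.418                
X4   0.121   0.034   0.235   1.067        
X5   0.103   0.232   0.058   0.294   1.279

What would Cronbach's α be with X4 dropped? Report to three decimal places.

Remaining items: X1, X2, X3, X5 (k = 4).
ΣVar(i) = 2.393 + 1.646 + 2.418 + 1.279 = 7.736
σ²_T = 7.736 + 2 × 1.031 = 9.798
α (item deleted) = (4/3)·(1 − 7.736/9.798) = 0.281

α = 0.281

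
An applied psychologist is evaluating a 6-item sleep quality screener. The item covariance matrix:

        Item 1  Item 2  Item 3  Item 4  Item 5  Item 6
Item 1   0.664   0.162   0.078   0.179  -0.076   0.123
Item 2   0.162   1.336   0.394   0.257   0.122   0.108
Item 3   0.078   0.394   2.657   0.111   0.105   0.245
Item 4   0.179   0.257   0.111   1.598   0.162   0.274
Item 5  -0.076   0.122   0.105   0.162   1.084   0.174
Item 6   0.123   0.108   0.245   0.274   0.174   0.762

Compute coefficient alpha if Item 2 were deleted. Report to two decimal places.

coefficient alpha = 0.36

Remaining items: Item 1, Item 3, Item 4, Item 5, Item 6 (k = 5).
Σσᵢ² = 0.664 + 2.657 + 1.598 + 1.084 + 0.762 = 6.765
Var(T) = 6.765 + 2 × 1.375 = 9.515
α (item deleted) = (5/4)·(1 − 6.765/9.515) = 0.36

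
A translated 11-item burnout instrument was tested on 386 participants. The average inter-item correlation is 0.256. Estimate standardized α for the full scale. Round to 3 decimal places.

standardized α = 0.791

Standardized α = k·r̄ / (1 + (k−1)·r̄) = 11 × 0.256 / (1 + 10 × 0.256)
  = 2.8160 / 3.5600 = 0.791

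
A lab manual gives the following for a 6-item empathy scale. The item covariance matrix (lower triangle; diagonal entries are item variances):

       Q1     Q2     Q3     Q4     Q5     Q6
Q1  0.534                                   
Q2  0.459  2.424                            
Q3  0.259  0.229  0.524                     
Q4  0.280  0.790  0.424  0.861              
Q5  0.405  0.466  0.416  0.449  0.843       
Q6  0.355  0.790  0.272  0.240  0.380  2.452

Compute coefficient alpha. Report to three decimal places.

sum of item variances = 0.534 + 2.424 + 0.524 + 0.861 + 0.843 + 2.452 = 7.638
Σ_{i<j} σ_ij = 6.214
σ²_T = 7.638 + 2 × 6.214 = 20.066
α = (k/(k−1))·(1 − sum of item variances/σ²_T) = (6/5)·(1 − 7.638/20.066) = 0.743

coefficient alpha = 0.743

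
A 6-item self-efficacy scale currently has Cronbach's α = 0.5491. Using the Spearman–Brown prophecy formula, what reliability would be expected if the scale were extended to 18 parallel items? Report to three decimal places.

Length factor m = 18/6 = 3.0000
α' = m·α / (1 + (m−1)·α)
   = 18/6 × 0.5491 / (1 + (18/6 − 1) × 0.5491)
   = 1.6473 / 2.0982 = 0.785

predicted reliability = 0.785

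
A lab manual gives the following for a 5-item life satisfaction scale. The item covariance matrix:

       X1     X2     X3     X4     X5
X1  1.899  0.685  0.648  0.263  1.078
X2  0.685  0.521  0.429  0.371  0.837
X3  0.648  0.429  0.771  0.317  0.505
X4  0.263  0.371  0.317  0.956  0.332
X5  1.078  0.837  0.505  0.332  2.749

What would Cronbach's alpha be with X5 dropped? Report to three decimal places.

α = 0.756

Remaining items: X1, X2, X3, X4 (k = 4).
Σσ²ᵢ = 1.899 + 0.521 + 0.771 + 0.956 = 4.147
σ²_total = 4.147 + 2 × 2.713 = 9.573
α (item deleted) = (4/3)·(1 − 4.147/9.573) = 0.756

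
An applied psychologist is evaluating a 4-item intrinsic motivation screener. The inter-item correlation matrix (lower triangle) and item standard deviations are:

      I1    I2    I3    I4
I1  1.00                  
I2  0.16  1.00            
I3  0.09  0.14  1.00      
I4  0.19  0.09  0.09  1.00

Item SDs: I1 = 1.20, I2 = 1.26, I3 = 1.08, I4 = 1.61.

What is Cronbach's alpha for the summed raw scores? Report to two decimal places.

Σσ²ᵢ = 1.20² + 1.26² + 1.08² + 1.61² = 6.7861
Covariances σ_ij = r_ij · s_i · s_j:
  σ(I1,I2) = 0.16 × 1.20 × 1.26 = 0.2419
  σ(I1,I3) = 0.09 × 1.20 × 1.08 = 0.1166
  σ(I1,I4) = 0.19 × 1.20 × 1.61 = 0.3671
  σ(I2,I3) = 0.14 × 1.26 × 1.08 = 0.1905
  σ(I2,I4) = 0.09 × 1.26 × 1.61 = 0.1826
  σ(I3,I4) = 0.09 × 1.08 × 1.61 = 0.1565
σ²_T = Σσ²ᵢ + 2·Σσ_ij = 6.7861 + 2 × 1.2552 = 9.2965
α = (4/3)·(1 − 6.7861/9.2965) = 0.36

Cronbach's alpha = 0.36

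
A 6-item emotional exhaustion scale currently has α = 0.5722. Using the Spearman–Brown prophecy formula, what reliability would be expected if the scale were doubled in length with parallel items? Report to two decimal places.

predicted reliability = 0.73

Length factor m = 2
α' = m·α / (1 + (m−1)·α)
   = 2 × 0.5722 / (1 + (2 − 1) × 0.5722)
   = 1.1444 / 1.5722 = 0.73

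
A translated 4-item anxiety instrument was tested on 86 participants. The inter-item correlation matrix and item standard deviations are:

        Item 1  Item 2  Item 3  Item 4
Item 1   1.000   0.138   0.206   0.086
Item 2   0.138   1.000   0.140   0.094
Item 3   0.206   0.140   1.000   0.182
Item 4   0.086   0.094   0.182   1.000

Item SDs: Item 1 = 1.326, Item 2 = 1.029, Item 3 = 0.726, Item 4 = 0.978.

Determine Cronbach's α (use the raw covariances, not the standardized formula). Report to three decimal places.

Σσ²ᵢ = 1.326² + 1.029² + 0.726² + 0.978² = 4.3007
Covariances σ_ij = r_ij · s_i · s_j:
  σ(Item 1,Item 2) = 0.138 × 1.326 × 1.029 = 0.1883
  σ(Item 1,Item 3) = 0.206 × 1.326 × 0.726 = 0.1983
  σ(Item 1,Item 4) = 0.086 × 1.326 × 0.978 = 0.1115
  σ(Item 2,Item 3) = 0.140 × 1.029 × 0.726 = 0.1046
  σ(Item 2,Item 4) = 0.094 × 1.029 × 0.978 = 0.0946
  σ(Item 3,Item 4) = 0.182 × 0.726 × 0.978 = 0.1292
σ²_T = Σσ²ᵢ + 2·Σσ_ij = 4.3007 + 2 × 0.8265 = 5.9537
α = (4/3)·(1 − 4.3007/5.9537) = 0.370

α = 0.370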